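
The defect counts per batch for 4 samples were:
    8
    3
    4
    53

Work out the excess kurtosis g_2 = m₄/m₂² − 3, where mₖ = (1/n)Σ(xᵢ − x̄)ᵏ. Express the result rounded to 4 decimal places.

-0.6891

x̄ = 17.0000
Σ(xᵢ − x̄)² = 1742.0000 ⇒ m₂ = 435.50000
Σ(xᵢ − x̄)⁴ = 1753154.0000 ⇒ m₄ = 438288.50000
m₂² = 189660.25000
g_2 = m₄/m₂² − 3 = 2.31091 − 3 ≈ -0.6891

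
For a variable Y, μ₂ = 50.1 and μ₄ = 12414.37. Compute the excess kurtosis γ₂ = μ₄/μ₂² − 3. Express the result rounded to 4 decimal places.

μ₂² = 50.1² = 2510.01000
μ₄/μ₂² = 12414.37 / 2510.01000 = 4.94594
γ₂ = 4.94594 − 3 ≈ 1.9459

1.9459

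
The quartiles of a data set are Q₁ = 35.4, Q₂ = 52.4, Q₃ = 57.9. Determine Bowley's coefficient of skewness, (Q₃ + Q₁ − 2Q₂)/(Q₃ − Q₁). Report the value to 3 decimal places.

numerator: Q₃ + Q₁ − 2Q₂ = 57.9 + 35.4 − 2×52.4 = -11.5000
denominator: Q₃ − Q₁ = 57.9 − 35.4 = 22.5000
Bowley skewness = -11.5000 / 22.5000 ≈ -0.511

-0.511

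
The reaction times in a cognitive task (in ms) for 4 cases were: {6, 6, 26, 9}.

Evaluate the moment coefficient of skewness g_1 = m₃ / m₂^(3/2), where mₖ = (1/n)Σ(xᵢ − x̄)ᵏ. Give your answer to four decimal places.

x̄ = (6 + 6 + 26 + 9) / 4 = 11.7500
deviations (xᵢ − x̄): -5.7500, -5.7500, 14.2500, -2.7500
Σ(xᵢ − x̄)² = 276.7500 ⇒ m₂ = 276.7500/4 = 69.18750
Σ(xᵢ − x̄)³ = 2492.6250 ⇒ m₃ = 2492.6250/4 = 623.15625
m₂^(3/2) = 69.18750^(1.5) = 575.49487
g_1 = m₃ / m₂^(3/2) = 623.15625 / 575.49487 ≈ 1.0828

1.0828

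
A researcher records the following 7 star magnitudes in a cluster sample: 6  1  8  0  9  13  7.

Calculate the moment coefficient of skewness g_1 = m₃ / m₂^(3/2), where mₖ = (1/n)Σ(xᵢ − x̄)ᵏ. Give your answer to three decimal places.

-0.131

x̄ = (6 + 1 + 8 + 0 + 9 + 13 + 7) / 7 = 6.2857
deviations (xᵢ − x̄): -0.2857, -5.2857, 1.7143, -6.2857, 2.7143, 6.7143, 0.7143
Σ(xᵢ − x̄)² = 123.4286 ⇒ m₂ = 123.4286/7 = 17.63265
Σ(xᵢ − x̄)³ = -67.9592 ⇒ m₃ = -67.9592/7 = -9.70845
m₂^(3/2) = 17.63265^(1.5) = 74.04172
g_1 = m₃ / m₂^(3/2) = -9.70845 / 74.04172 ≈ -0.131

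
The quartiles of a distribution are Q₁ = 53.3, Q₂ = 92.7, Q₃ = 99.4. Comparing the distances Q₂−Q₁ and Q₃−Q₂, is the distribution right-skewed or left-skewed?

Q₂ − Q₁ = 39.4;  Q₃ − Q₂ = 6.7
Q₂ − Q₁ > Q₃ − Q₂ ⇒ the lower half is more spread out ⇒ left-skewed.

left-skewed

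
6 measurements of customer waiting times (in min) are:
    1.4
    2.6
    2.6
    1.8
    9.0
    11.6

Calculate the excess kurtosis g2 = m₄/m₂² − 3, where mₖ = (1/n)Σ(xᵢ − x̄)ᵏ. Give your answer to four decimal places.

x̄ = 4.8333
Σ(xᵢ − x̄)² = 94.1133 ⇒ m₂ = 15.68556
Σ(xᵢ − x̄)⁴ = 2671.2968 ⇒ m₄ = 445.21613
m₂² = 246.03665
g2 = m₄/m₂² − 3 = 1.80955 − 3 ≈ -1.1904

-1.1904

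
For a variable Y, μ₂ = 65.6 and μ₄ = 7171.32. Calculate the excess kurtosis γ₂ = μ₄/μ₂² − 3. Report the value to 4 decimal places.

μ₂² = 65.6² = 4303.36000
μ₄/μ₂² = 7171.32 / 4303.36000 = 1.66645
γ₂ = 1.66645 − 3 ≈ -1.3336

-1.3336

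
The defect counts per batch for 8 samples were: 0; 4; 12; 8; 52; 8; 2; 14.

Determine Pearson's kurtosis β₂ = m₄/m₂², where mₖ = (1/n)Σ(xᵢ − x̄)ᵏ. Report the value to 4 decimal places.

x̄ = 12.5000
Σ(xᵢ − x̄)² = 1942.0000 ⇒ m₂ = 242.75000
Σ(xᵢ − x̄)⁴ = 2476994.5000 ⇒ m₄ = 309624.31250
m₂² = 58927.56250
β₂ = m₄/m₂² = 309624.31250 / 58927.56250 ≈ 5.2543

5.2543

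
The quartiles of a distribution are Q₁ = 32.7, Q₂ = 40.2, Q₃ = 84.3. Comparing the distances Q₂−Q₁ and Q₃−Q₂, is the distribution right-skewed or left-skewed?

right-skewed

Q₂ − Q₁ = 7.5;  Q₃ − Q₂ = 44.1
Q₃ − Q₂ > Q₂ − Q₁ ⇒ the upper half is more spread out ⇒ right-skewed.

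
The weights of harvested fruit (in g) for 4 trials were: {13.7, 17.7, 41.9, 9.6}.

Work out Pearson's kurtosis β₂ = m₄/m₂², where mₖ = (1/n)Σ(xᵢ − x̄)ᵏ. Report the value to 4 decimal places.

x̄ = 20.7250
Σ(xᵢ − x̄)² = 630.6475 ⇒ m₂ = 157.66187
Σ(xᵢ − x̄)⁴ = 218882.3329 ⇒ m₄ = 54720.58323
m₂² = 24857.26683
β₂ = m₄/m₂² = 54720.58323 / 24857.26683 ≈ 2.2014

2.2014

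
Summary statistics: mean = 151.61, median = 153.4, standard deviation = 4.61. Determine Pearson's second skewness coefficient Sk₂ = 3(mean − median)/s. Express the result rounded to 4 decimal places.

Sk₂ = 3(151.61 − 153.4) / 4.61 = 3 × -1.7900 / 4.61
    = -5.3700 / 4.61 ≈ -1.1649

-1.1649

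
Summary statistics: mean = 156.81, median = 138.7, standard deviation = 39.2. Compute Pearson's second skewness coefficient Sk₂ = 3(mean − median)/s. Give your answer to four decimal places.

1.3860

Sk₂ = 3(156.81 − 138.7) / 39.2 = 3 × 18.1100 / 39.2
    = 54.3300 / 39.2 ≈ 1.3860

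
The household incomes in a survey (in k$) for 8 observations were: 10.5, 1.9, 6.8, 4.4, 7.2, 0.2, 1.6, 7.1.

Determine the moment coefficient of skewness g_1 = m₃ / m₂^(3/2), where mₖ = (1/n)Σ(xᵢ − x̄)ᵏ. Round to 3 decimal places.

x̄ = (10.5 + 1.9 + 6.8 + 4.4 + 7.2 + 0.2 + 1.6 + 7.1) / 8 = 4.9625
deviations (xᵢ − x̄): 5.5375, -3.0625, 1.8375, -0.5625, 2.2375, -4.7625, -3.3625, 2.1375
Σ(xᵢ − x̄)² = 87.2988 ⇒ m₂ = 87.2988/8 = 10.91234
Σ(xᵢ − x̄)³ = 22.0345 ⇒ m₃ = 22.0345/8 = 2.75432
m₂^(3/2) = 10.91234^(1.5) = 36.04766
g_1 = m₃ / m₂^(3/2) = 2.75432 / 36.04766 ≈ 0.076

0.076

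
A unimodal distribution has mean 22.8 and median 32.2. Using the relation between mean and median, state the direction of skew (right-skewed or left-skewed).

left-skewed

mean − median = 22.8 − 32.2 = -9.4
mean < median ⇒ the longer tail is on the left ⇒ left-skewed (negatively skewed).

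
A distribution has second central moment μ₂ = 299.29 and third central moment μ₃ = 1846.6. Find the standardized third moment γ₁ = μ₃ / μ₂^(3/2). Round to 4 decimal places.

σ = √μ₂ = √299.29 = 17.30000
σ³ = μ₂^(3/2) = 5177.71700
γ₁ = μ₃/σ³ = 1846.6 / 5177.71700 ≈ 0.3566

0.3566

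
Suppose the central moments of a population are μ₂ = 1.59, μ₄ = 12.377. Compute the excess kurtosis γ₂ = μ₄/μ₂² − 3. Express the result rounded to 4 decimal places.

1.8958

μ₂² = 1.59² = 2.52810
μ₄/μ₂² = 12.377 / 2.52810 = 4.89577
γ₂ = 4.89577 − 3 ≈ 1.8958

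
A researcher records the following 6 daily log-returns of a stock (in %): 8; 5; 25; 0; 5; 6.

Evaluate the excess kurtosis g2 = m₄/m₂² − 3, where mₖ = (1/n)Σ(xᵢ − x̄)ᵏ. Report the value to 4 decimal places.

x̄ = 8.1667
Σ(xᵢ − x̄)² = 374.8333 ⇒ m₂ = 62.47222
Σ(xᵢ − x̄)⁴ = 84964.8194 ⇒ m₄ = 14160.80324
m₂² = 3902.77855
g2 = m₄/m₂² − 3 = 3.62839 − 3 ≈ 0.6284

0.6284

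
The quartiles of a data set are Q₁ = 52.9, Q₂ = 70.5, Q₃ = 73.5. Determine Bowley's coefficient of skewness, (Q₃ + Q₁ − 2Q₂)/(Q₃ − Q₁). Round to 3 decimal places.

-0.709

numerator: Q₃ + Q₁ − 2Q₂ = 73.5 + 52.9 − 2×70.5 = -14.6000
denominator: Q₃ − Q₁ = 73.5 − 52.9 = 20.6000
Bowley skewness = -14.6000 / 20.6000 ≈ -0.709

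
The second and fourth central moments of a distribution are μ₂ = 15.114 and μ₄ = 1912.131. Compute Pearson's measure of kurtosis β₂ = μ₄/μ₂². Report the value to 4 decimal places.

8.3706

μ₂² = 15.114² = 228.43300
μ₄/μ₂² = 1912.131 / 228.43300 = 8.37064
β₂ ≈ 8.3706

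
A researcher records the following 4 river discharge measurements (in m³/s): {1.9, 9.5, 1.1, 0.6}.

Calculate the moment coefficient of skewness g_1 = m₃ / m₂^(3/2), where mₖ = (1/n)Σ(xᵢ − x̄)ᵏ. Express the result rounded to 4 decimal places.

1.0990

x̄ = (1.9 + 9.5 + 1.1 + 0.6) / 4 = 3.2750
deviations (xᵢ − x̄): -1.3750, 6.2250, -2.1750, -2.6750
Σ(xᵢ − x̄)² = 52.5275 ⇒ m₂ = 52.5275/4 = 13.13187
Σ(xᵢ − x̄)³ = 209.1926 ⇒ m₃ = 209.1926/4 = 52.29816
m₂^(3/2) = 13.13187^(1.5) = 47.58720
g_1 = m₃ / m₂^(3/2) = 52.29816 / 47.58720 ≈ 1.0990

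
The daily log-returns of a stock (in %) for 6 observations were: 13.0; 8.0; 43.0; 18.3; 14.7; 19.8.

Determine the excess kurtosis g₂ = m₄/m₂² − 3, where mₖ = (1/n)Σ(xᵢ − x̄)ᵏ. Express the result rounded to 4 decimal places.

0.4680

x̄ = 19.4667
Σ(xᵢ − x̄)² = 751.3133 ⇒ m₂ = 125.21889
Σ(xᵢ − x̄)⁴ = 326269.1305 ⇒ m₄ = 54378.18842
m₂² = 15679.77013
g₂ = m₄/m₂² − 3 = 3.46805 − 3 ≈ 0.4680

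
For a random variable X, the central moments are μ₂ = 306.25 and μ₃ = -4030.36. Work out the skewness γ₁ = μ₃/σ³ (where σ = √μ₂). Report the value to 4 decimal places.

-0.7520

σ = √μ₂ = √306.25 = 17.50000
σ³ = μ₂^(3/2) = 5359.37500
γ₁ = μ₃/σ³ = -4030.36 / 5359.37500 ≈ -0.7520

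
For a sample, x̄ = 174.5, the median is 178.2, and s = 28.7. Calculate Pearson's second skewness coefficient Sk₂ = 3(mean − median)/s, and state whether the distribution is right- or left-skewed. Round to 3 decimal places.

-0.387, left-skewed

Sk₂ = 3(174.5 − 178.2) / 28.7 = 3 × -3.7000 / 28.7
    = -11.1000 / 28.7 ≈ -0.387
Sk₂ < 0 ⇒ mean < median ⇒ left-skewed (negative skew).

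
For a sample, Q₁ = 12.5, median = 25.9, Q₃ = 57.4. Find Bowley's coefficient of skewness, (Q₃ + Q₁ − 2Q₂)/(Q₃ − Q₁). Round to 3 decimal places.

0.403

numerator: Q₃ + Q₁ − 2Q₂ = 57.4 + 12.5 − 2×25.9 = 18.1000
denominator: Q₃ − Q₁ = 57.4 − 12.5 = 44.9000
Bowley skewness = 18.1000 / 44.9000 ≈ 0.403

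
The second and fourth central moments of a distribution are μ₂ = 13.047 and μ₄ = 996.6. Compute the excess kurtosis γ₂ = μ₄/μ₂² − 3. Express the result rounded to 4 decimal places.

μ₂² = 13.047² = 170.22421
μ₄/μ₂² = 996.6 / 170.22421 = 5.85463
γ₂ = 5.85463 − 3 ≈ 2.8546

2.8546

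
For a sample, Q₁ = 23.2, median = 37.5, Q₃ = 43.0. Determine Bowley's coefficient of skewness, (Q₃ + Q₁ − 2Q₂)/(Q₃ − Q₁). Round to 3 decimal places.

-0.444

numerator: Q₃ + Q₁ − 2Q₂ = 43.0 + 23.2 − 2×37.5 = -8.8000
denominator: Q₃ − Q₁ = 43.0 − 23.2 = 19.8000
Bowley skewness = -8.8000 / 19.8000 ≈ -0.444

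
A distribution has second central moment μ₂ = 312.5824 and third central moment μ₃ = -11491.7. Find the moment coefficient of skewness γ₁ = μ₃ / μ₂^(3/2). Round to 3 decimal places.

σ = √μ₂ = √312.5824 = 17.68000
σ³ = μ₂^(3/2) = 5526.45683
γ₁ = μ₃/σ³ = -11491.7 / 5526.45683 ≈ -2.079

-2.079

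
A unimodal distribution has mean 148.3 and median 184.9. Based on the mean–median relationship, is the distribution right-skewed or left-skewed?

left-skewed

mean − median = 148.3 − 184.9 = -36.6
mean < median ⇒ the longer tail is on the left ⇒ left-skewed (negatively skewed).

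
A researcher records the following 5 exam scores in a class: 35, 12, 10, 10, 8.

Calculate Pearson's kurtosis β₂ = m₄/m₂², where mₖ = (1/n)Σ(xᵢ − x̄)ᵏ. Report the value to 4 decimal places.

3.1723

x̄ = 15.0000
Σ(xᵢ − x̄)² = 508.0000 ⇒ m₂ = 101.60000
Σ(xᵢ − x̄)⁴ = 163732.0000 ⇒ m₄ = 32746.40000
m₂² = 10322.56000
β₂ = m₄/m₂² = 32746.40000 / 10322.56000 ≈ 3.1723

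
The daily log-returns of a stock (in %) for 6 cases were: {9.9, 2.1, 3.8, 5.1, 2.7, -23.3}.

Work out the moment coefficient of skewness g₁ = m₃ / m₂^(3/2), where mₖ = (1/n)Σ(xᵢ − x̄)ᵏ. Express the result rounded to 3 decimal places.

-1.553

x̄ = (9.9 + 2.1 + 3.8 + 5.1 + 2.7 - 23.3) / 6 = 0.0500
deviations (xᵢ − x̄): 9.8500, 2.0500, 3.7500, 5.0500, 2.6500, -23.3500
Σ(xᵢ − x̄)² = 693.0350 ⇒ m₂ = 693.0350/6 = 115.50583
Σ(xᵢ − x̄)³ = -11566.5270 ⇒ m₃ = -11566.5270/6 = -1927.75450
m₂^(3/2) = 115.50583^(1.5) = 1241.38324
g₁ = m₃ / m₂^(3/2) = -1927.75450 / 1241.38324 ≈ -1.553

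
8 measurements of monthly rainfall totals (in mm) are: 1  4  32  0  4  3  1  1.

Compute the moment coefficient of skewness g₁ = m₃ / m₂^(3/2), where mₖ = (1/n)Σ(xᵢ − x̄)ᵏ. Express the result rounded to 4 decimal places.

2.1788

x̄ = (1 + 4 + 32 + 0 + 4 + 3 + 1 + 1) / 8 = 5.7500
deviations (xᵢ − x̄): -4.7500, -1.7500, 26.2500, -5.7500, -1.7500, -2.7500, -4.7500, -4.7500
Σ(xᵢ − x̄)² = 803.5000 ⇒ m₂ = 803.5000/8 = 100.43750
Σ(xᵢ − x̄)³ = 17544.7500 ⇒ m₃ = 17544.7500/8 = 2193.09375
m₂^(3/2) = 100.43750^(1.5) = 1006.56967
g₁ = m₃ / m₂^(3/2) = 2193.09375 / 1006.56967 ≈ 2.1788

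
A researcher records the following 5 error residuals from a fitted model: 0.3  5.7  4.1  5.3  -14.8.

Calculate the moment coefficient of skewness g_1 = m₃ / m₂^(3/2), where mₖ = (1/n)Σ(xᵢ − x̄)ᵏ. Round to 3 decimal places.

x̄ = (0.3 + 5.7 + 4.1 + 5.3 - 14.8) / 5 = 0.1200
deviations (xᵢ − x̄): 0.1800, 5.5800, 3.9800, 5.1800, -14.9200
Σ(xᵢ − x̄)² = 296.4480 ⇒ m₂ = 296.4480/5 = 59.28960
Σ(xᵢ − x̄)³ = -2945.5039 ⇒ m₃ = -2945.5039/5 = -589.10078
m₂^(3/2) = 59.28960^(1.5) = 456.52838
g_1 = m₃ / m₂^(3/2) = -589.10078 / 456.52838 ≈ -1.290

-1.290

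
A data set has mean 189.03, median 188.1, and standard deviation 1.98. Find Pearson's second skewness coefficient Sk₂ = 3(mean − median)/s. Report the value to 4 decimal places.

1.4091

Sk₂ = 3(189.03 − 188.1) / 1.98 = 3 × 0.9300 / 1.98
    = 2.7900 / 1.98 ≈ 1.4091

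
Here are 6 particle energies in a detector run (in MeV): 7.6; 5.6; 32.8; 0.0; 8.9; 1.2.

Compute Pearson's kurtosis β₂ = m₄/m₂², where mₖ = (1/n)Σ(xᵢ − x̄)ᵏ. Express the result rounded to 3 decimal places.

3.631

x̄ = 9.3500
Σ(xᵢ − x̄)² = 721.0750 ⇒ m₂ = 120.17917
Σ(xᵢ − x̄)⁴ = 314654.5753 ⇒ m₄ = 52442.42922
m₂² = 14443.03210
β₂ = m₄/m₂² = 52442.42922 / 14443.03210 ≈ 3.631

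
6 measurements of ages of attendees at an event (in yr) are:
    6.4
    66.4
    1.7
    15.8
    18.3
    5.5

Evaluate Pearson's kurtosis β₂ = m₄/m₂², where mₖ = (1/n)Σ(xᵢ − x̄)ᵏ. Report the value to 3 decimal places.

x̄ = 19.0167
Σ(xᵢ − x̄)² = 2897.7883 ⇒ m₂ = 482.96472
Σ(xᵢ − x̄)⁴ = 5189579.7395 ⇒ m₄ = 864929.95658
m₂² = 233254.92291
β₂ = m₄/m₂² = 864929.95658 / 233254.92291 ≈ 3.708

3.708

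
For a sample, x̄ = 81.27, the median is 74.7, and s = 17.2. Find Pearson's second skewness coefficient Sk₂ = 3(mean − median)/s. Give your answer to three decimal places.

Sk₂ = 3(81.27 − 74.7) / 17.2 = 3 × 6.5700 / 17.2
    = 19.7100 / 17.2 ≈ 1.146

1.146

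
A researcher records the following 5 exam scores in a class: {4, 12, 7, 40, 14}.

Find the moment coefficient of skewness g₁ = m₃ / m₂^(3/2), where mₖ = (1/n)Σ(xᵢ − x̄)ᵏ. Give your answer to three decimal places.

x̄ = (4 + 12 + 7 + 40 + 14) / 5 = 15.4000
deviations (xᵢ − x̄): -11.4000, -3.4000, -8.4000, 24.6000, -1.4000
Σ(xᵢ − x̄)² = 819.2000 ⇒ m₂ = 819.2000/5 = 163.84000
Σ(xᵢ − x̄)³ = 12770.6400 ⇒ m₃ = 12770.6400/5 = 2554.12800
m₂^(3/2) = 163.84000^(1.5) = 2097.15200
g₁ = m₃ / m₂^(3/2) = 2554.12800 / 2097.15200 ≈ 1.218

1.218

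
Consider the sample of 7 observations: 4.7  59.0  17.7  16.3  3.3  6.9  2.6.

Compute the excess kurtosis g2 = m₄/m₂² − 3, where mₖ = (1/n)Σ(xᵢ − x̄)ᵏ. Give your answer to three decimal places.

x̄ = 15.7857
Σ(xᵢ − x̄)² = 2403.0086 ⇒ m₂ = 343.28694
Σ(xᵢ − x̄)⁴ = 3563342.2206 ⇒ m₄ = 509048.88866
m₂² = 117845.92233
g2 = m₄/m₂² − 3 = 4.31961 − 3 ≈ 1.320

1.320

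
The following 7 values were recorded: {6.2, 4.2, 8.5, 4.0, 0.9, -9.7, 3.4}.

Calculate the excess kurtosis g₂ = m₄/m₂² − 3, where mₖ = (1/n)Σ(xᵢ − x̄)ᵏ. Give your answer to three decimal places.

0.863

x̄ = 2.5000
Σ(xᵢ − x̄)² = 207.0400 ⇒ m₂ = 29.57714
Σ(xᵢ − x̄)⁴ = 23657.3860 ⇒ m₄ = 3379.62657
m₂² = 874.80738
g₂ = m₄/m₂² − 3 = 3.86328 − 3 ≈ 0.863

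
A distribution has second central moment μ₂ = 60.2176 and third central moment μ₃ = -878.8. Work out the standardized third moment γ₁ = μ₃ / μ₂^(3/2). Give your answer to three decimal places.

σ = √μ₂ = √60.2176 = 7.76000
σ³ = μ₂^(3/2) = 467.28858
γ₁ = μ₃/σ³ = -878.8 / 467.28858 ≈ -1.881

-1.881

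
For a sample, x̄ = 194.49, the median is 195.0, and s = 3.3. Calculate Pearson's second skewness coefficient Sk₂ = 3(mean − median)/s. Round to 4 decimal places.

Sk₂ = 3(194.49 − 195.0) / 3.3 = 3 × -0.5100 / 3.3
    = -1.5300 / 3.3 ≈ -0.4636

-0.4636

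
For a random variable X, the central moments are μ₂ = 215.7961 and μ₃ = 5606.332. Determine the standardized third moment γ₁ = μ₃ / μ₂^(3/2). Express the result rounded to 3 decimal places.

σ = √μ₂ = √215.7961 = 14.69000
σ³ = μ₂^(3/2) = 3170.04471
γ₁ = μ₃/σ³ = 5606.332 / 3170.04471 ≈ 1.769

1.769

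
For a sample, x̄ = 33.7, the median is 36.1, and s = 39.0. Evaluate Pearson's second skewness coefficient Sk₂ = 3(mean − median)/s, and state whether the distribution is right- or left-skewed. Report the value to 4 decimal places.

Sk₂ = 3(33.7 − 36.1) / 39.0 = 3 × -2.4000 / 39.0
    = -7.2000 / 39.0 ≈ -0.1846
Sk₂ < 0 ⇒ mean < median ⇒ left-skewed (negative skew).

-0.1846, left-skewed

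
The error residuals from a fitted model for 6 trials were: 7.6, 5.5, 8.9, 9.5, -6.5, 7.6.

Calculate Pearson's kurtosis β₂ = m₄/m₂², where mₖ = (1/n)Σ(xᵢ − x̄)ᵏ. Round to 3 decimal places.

3.826

x̄ = 5.4333
Σ(xᵢ − x̄)² = 180.3533 ⇒ m₂ = 30.05889
Σ(xᵢ − x̄)⁴ = 20741.0265 ⇒ m₄ = 3456.83775
m₂² = 903.53680
β₂ = m₄/m₂² = 3456.83775 / 903.53680 ≈ 3.826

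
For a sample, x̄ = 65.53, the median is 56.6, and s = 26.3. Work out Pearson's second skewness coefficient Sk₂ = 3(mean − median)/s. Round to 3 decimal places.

1.019

Sk₂ = 3(65.53 − 56.6) / 26.3 = 3 × 8.9300 / 26.3
    = 26.7900 / 26.3 ≈ 1.019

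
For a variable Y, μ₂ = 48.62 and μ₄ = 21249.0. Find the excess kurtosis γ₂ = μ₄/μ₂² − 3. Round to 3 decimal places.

5.989

μ₂² = 48.62² = 2363.90440
μ₄/μ₂² = 21249.0 / 2363.90440 = 8.98894
γ₂ = 8.98894 − 3 ≈ 5.989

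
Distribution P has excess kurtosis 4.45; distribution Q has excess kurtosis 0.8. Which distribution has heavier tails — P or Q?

P

Higher excess kurtosis ⇒ heavier tails relative to the normal distribution.
4.45 vs 0.8: the larger is 4.45, so P has heavier tails.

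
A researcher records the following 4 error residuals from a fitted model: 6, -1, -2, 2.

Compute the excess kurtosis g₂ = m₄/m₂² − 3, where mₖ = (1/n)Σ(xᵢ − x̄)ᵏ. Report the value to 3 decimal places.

-1.278

x̄ = 1.2500
Σ(xᵢ − x̄)² = 38.7500 ⇒ m₂ = 9.68750
Σ(xᵢ − x̄)⁴ = 646.5781 ⇒ m₄ = 161.64453
m₂² = 93.84766
g₂ = m₄/m₂² − 3 = 1.72241 − 3 ≈ -1.278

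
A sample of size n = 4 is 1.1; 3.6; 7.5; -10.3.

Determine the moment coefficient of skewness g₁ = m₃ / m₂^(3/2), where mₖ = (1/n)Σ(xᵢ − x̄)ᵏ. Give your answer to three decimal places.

-0.751

x̄ = (1.1 + 3.6 + 7.5 - 10.3) / 4 = 0.4750
deviations (xᵢ − x̄): 0.6250, 3.1250, 7.0250, -10.7750
Σ(xᵢ − x̄)² = 175.6075 ⇒ m₂ = 175.6075/4 = 43.90188
Σ(xᵢ − x̄)³ = -873.5344 ⇒ m₃ = -873.5344/4 = -218.38359
m₂^(3/2) = 43.90188^(1.5) = 290.88719
g₁ = m₃ / m₂^(3/2) = -218.38359 / 290.88719 ≈ -0.751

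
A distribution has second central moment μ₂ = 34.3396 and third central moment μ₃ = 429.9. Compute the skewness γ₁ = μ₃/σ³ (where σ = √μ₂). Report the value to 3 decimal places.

σ = √μ₂ = √34.3396 = 5.86000
σ³ = μ₂^(3/2) = 201.23006
γ₁ = μ₃/σ³ = 429.9 / 201.23006 ≈ 2.136

2.136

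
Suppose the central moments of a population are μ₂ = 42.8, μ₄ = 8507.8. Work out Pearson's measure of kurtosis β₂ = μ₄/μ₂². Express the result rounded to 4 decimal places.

μ₂² = 42.8² = 1831.84000
μ₄/μ₂² = 8507.8 / 1831.84000 = 4.64440
β₂ ≈ 4.6444

4.6444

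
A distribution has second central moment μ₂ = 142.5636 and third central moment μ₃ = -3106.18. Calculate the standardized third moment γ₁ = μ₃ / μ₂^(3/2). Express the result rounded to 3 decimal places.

-1.825

σ = √μ₂ = √142.5636 = 11.94000
σ³ = μ₂^(3/2) = 1702.20938
γ₁ = μ₃/σ³ = -3106.18 / 1702.20938 ≈ -1.825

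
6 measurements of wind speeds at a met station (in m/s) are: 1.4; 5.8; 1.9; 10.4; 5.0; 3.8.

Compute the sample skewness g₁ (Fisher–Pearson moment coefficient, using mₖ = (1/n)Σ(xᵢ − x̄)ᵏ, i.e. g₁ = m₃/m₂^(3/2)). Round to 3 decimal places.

x̄ = (1.4 + 5.8 + 1.9 + 10.4 + 5.0 + 3.8) / 6 = 4.7167
deviations (xᵢ − x̄): -3.3167, 1.0833, -2.8167, 5.6833, 0.2833, -0.9167
Σ(xᵢ − x̄)² = 53.3283 ⇒ m₂ = 53.3283/6 = 8.88806
Σ(xᵢ − x̄)³ = 125.2666 ⇒ m₃ = 125.2666/6 = 20.87776
m₂^(3/2) = 8.88806^(1.5) = 26.49782
g₁ = m₃ / m₂^(3/2) = 20.87776 / 26.49782 ≈ 0.788

0.788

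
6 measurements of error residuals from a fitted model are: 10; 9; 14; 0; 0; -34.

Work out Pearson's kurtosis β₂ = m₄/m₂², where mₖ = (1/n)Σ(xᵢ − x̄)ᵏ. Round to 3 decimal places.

x̄ = -0.1667
Σ(xᵢ − x̄)² = 1532.8333 ⇒ m₂ = 255.47222
Σ(xᵢ − x̄)⁴ = 1368347.8194 ⇒ m₄ = 228057.96991
m₂² = 65266.05633
β₂ = m₄/m₂² = 228057.96991 / 65266.05633 ≈ 3.494

3.494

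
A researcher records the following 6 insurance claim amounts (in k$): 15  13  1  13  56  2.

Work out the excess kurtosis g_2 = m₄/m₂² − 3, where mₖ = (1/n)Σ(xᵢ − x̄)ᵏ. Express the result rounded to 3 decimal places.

x̄ = 16.6667
Σ(xᵢ − x̄)² = 2037.3333 ⇒ m₂ = 339.55556
Σ(xᵢ − x̄)⁴ = 2500437.7778 ⇒ m₄ = 416739.62963
m₂² = 115297.97531
g_2 = m₄/m₂² − 3 = 3.61446 − 3 ≈ 0.614

0.614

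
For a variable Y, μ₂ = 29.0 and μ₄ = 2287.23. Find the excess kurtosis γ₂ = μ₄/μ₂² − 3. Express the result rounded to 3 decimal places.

-0.280

μ₂² = 29.0² = 841.00000
μ₄/μ₂² = 2287.23 / 841.00000 = 2.71966
γ₂ = 2.71966 − 3 ≈ -0.280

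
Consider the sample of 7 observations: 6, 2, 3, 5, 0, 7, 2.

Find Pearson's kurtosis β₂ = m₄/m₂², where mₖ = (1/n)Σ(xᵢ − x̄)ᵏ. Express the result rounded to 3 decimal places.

x̄ = 3.5714
Σ(xᵢ − x̄)² = 37.7143 ⇒ m₂ = 5.38776
Σ(xᵢ − x̄)⁴ = 352.1283 ⇒ m₄ = 50.30404
m₂² = 29.02791
β₂ = m₄/m₂² = 50.30404 / 29.02791 ≈ 1.733

1.733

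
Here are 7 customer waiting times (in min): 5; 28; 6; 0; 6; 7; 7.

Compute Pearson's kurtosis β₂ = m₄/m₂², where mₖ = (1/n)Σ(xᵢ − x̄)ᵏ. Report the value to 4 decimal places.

x̄ = 8.4286
Σ(xᵢ − x̄)² = 481.7143 ⇒ m₂ = 68.81633
Σ(xᵢ − x̄)⁴ = 151983.1487 ⇒ m₄ = 21711.87838
m₂² = 4735.68680
β₂ = m₄/m₂² = 21711.87838 / 4735.68680 ≈ 4.5847

4.5847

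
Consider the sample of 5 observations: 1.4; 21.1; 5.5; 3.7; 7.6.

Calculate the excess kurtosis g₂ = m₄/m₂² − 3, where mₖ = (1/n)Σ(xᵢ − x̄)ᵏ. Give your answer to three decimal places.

x̄ = 7.8600
Σ(xᵢ − x̄)² = 239.9720 ⇒ m₂ = 47.99440
Σ(xᵢ − x̄)⁴ = 32801.2838 ⇒ m₄ = 6560.25676
m₂² = 2303.46243
g₂ = m₄/m₂² − 3 = 2.84800 − 3 ≈ -0.152

-0.152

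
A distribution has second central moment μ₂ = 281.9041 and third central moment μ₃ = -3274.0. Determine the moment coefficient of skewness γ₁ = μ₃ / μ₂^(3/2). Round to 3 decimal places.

σ = √μ₂ = √281.9041 = 16.79000
σ³ = μ₂^(3/2) = 4733.16984
γ₁ = μ₃/σ³ = -3274.0 / 4733.16984 ≈ -0.692

-0.692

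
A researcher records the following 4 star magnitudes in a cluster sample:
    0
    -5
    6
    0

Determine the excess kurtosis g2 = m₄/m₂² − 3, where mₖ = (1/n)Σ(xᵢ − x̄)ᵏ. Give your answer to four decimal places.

x̄ = 0.2500
Σ(xᵢ − x̄)² = 60.7500 ⇒ m₂ = 15.18750
Σ(xᵢ − x̄)⁴ = 1852.8281 ⇒ m₄ = 463.20703
m₂² = 230.66016
g2 = m₄/m₂² − 3 = 2.00818 − 3 ≈ -0.9918

-0.9918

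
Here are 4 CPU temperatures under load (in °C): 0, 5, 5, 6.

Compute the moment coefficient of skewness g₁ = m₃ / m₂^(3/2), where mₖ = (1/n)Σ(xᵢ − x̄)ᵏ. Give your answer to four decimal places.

x̄ = (0 + 5 + 5 + 6) / 4 = 4.0000
deviations (xᵢ − x̄): -4.0000, 1.0000, 1.0000, 2.0000
Σ(xᵢ − x̄)² = 22.0000 ⇒ m₂ = 22.0000/4 = 5.50000
Σ(xᵢ − x̄)³ = -54.0000 ⇒ m₃ = -54.0000/4 = -13.50000
m₂^(3/2) = 5.50000^(1.5) = 12.89864
g₁ = m₃ / m₂^(3/2) = -13.50000 / 12.89864 ≈ -1.0466

-1.0466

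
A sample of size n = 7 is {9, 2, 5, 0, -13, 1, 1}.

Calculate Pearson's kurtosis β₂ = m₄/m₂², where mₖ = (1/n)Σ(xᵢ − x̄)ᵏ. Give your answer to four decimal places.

x̄ = 0.7143
Σ(xᵢ − x̄)² = 277.4286 ⇒ m₂ = 39.63265
Σ(xᵢ − x̄)⁴ = 40428.3090 ⇒ m₄ = 5775.47272
m₂² = 1570.74719
β₂ = m₄/m₂² = 5775.47272 / 1570.74719 ≈ 3.6769

3.6769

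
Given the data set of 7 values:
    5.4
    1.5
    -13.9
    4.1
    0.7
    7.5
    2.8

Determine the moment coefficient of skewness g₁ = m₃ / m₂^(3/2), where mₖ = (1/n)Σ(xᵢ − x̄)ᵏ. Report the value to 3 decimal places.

x̄ = (5.4 + 1.5 - 13.9 + 4.1 + 0.7 + 7.5 + 2.8) / 7 = 1.1571
deviations (xᵢ − x̄): 4.2429, 0.3429, -15.0571, 2.9429, -0.4571, 6.3429, 1.6429
Σ(xᵢ − x̄)² = 296.6371 ⇒ m₂ = 296.6371/7 = 42.37673
Σ(xᵢ − x̄)³ = -3052.2894 ⇒ m₃ = -3052.2894/7 = -436.04134
m₂^(3/2) = 42.37673^(1.5) = 275.86159
g₁ = m₃ / m₂^(3/2) = -436.04134 / 275.86159 ≈ -1.581

-1.581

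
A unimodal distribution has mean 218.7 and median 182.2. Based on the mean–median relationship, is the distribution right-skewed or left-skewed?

right-skewed

mean − median = 218.7 − 182.2 = 36.5
mean > median ⇒ the longer tail is on the right ⇒ right-skewed (positively skewed).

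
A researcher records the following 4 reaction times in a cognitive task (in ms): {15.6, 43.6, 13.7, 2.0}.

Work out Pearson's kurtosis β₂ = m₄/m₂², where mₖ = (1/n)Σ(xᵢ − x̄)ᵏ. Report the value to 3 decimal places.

x̄ = 18.7250
Σ(xᵢ − x̄)² = 933.5075 ⇒ m₂ = 233.37688
Σ(xᵢ − x̄)⁴ = 461850.2855 ⇒ m₄ = 115462.57136
m₂² = 54464.76578
β₂ = m₄/m₂² = 115462.57136 / 54464.76578 ≈ 2.120

2.120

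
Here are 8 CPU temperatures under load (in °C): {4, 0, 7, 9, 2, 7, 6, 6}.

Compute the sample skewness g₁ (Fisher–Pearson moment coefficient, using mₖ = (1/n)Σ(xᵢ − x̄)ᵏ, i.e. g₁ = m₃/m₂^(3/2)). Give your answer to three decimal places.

-0.559

x̄ = (4 + 0 + 7 + 9 + 2 + 7 + 6 + 6) / 8 = 5.1250
deviations (xᵢ − x̄): -1.1250, -5.1250, 1.8750, 3.8750, -3.1250, 1.8750, 0.8750, 0.8750
Σ(xᵢ − x̄)² = 60.8750 ⇒ m₂ = 60.8750/8 = 7.60938
Σ(xᵢ − x̄)³ = -93.8438 ⇒ m₃ = -93.8438/8 = -11.73047
m₂^(3/2) = 7.60938^(1.5) = 20.99053
g₁ = m₃ / m₂^(3/2) = -11.73047 / 20.99053 ≈ -0.559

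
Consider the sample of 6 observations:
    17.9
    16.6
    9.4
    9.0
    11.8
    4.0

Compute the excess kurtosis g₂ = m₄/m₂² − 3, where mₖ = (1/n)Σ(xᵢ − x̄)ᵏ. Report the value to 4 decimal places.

x̄ = 11.4500
Σ(xᵢ − x̄)² = 133.9550 ⇒ m₂ = 22.32583
Σ(xᵢ − x̄)⁴ = 5568.4445 ⇒ m₄ = 928.07409
m₂² = 498.44283
g₂ = m₄/m₂² − 3 = 1.86195 − 3 ≈ -1.1381

-1.1381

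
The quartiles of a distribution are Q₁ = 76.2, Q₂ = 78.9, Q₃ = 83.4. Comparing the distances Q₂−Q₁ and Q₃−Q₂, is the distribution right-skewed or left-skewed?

Q₂ − Q₁ = 2.7;  Q₃ − Q₂ = 4.5
Q₃ − Q₂ > Q₂ − Q₁ ⇒ the upper half is more spread out ⇒ right-skewed.

right-skewed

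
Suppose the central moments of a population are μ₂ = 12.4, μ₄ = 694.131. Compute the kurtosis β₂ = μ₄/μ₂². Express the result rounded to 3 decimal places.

4.514

μ₂² = 12.4² = 153.76000
μ₄/μ₂² = 694.131 / 153.76000 = 4.51438
β₂ ≈ 4.514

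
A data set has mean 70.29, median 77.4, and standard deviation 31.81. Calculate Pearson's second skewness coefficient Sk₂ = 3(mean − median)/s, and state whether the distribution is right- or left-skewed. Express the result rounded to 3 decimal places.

-0.671, left-skewed

Sk₂ = 3(70.29 − 77.4) / 31.81 = 3 × -7.1100 / 31.81
    = -21.3300 / 31.81 ≈ -0.671
Sk₂ < 0 ⇒ mean < median ⇒ left-skewed (negative skew).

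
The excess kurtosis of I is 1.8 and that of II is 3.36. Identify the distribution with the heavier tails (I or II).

Higher excess kurtosis ⇒ heavier tails relative to the normal distribution.
1.8 vs 3.36: the larger is 3.36, so II has heavier tails.

II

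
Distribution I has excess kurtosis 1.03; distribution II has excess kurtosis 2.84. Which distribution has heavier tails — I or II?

Higher excess kurtosis ⇒ heavier tails relative to the normal distribution.
1.03 vs 2.84: the larger is 2.84, so II has heavier tails.

II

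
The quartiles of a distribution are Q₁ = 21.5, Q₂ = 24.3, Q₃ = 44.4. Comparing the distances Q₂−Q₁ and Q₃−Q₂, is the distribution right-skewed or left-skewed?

Q₂ − Q₁ = 2.8;  Q₃ − Q₂ = 20.1
Q₃ − Q₂ > Q₂ − Q₁ ⇒ the upper half is more spread out ⇒ right-skewed.

right-skewed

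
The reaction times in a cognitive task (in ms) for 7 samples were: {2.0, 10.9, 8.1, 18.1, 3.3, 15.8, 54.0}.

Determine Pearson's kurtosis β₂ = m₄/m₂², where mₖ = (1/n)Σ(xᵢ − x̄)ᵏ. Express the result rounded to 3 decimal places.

x̄ = 16.0286
Σ(xᵢ − x̄)² = 1894.1543 ⇒ m₂ = 270.59347
Σ(xᵢ − x̄)⁴ = 2148513.7846 ⇒ m₄ = 306930.54066
m₂² = 73220.82568
β₂ = m₄/m₂² = 306930.54066 / 73220.82568 ≈ 4.192

4.192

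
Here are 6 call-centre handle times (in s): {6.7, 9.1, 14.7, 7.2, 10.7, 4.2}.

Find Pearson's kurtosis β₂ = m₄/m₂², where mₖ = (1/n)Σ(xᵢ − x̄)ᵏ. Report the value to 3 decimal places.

x̄ = 8.7667
Σ(xᵢ − x̄)² = 66.6333 ⇒ m₂ = 11.10556
Σ(xᵢ − x̄)⁴ = 1712.5108 ⇒ m₄ = 285.41846
m₂² = 123.33336
β₂ = m₄/m₂² = 285.41846 / 123.33336 ≈ 2.314

2.314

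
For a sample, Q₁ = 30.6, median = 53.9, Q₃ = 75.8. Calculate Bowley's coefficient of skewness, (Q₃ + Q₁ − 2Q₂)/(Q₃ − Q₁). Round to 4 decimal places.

numerator: Q₃ + Q₁ − 2Q₂ = 75.8 + 30.6 − 2×53.9 = -1.4000
denominator: Q₃ − Q₁ = 75.8 − 30.6 = 45.2000
Bowley skewness = -1.4000 / 45.2000 ≈ -0.0310

-0.0310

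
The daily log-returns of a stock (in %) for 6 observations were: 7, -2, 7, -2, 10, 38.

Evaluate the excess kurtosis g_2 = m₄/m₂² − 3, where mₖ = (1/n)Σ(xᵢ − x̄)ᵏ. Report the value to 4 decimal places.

x̄ = 9.6667
Σ(xᵢ − x̄)² = 1089.3333 ⇒ m₂ = 181.55556
Σ(xᵢ − x̄)⁴ = 681605.7778 ⇒ m₄ = 113600.96296
m₂² = 32962.41975
g_2 = m₄/m₂² − 3 = 3.44638 − 3 ≈ 0.4464

0.4464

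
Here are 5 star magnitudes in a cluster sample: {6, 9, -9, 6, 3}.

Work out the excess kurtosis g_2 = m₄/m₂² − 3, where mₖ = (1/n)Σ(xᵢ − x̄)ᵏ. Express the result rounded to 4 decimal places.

-0.1694

x̄ = 3.0000
Σ(xᵢ − x̄)² = 198.0000 ⇒ m₂ = 39.60000
Σ(xᵢ − x̄)⁴ = 22194.0000 ⇒ m₄ = 4438.80000
m₂² = 1568.16000
g_2 = m₄/m₂² − 3 = 2.83058 − 3 ≈ -0.1694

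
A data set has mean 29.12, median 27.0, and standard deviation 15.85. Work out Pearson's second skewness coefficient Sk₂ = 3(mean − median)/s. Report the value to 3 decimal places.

Sk₂ = 3(29.12 − 27.0) / 15.85 = 3 × 2.1200 / 15.85
    = 6.3600 / 15.85 ≈ 0.401

0.401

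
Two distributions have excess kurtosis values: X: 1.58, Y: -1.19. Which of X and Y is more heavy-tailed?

X

Higher excess kurtosis ⇒ heavier tails relative to the normal distribution.
1.58 vs -1.19: the larger is 1.58, so X has heavier tails. (X is leptokurtic — heavier-than-normal tails; the other is platykurtic.)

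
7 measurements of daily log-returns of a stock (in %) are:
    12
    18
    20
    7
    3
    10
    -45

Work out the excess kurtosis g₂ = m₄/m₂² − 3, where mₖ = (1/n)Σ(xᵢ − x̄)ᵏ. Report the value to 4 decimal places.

x̄ = 3.5714
Σ(xᵢ − x̄)² = 2961.7143 ⇒ m₂ = 423.10204
Σ(xᵢ − x̄)⁴ = 5688825.9242 ⇒ m₄ = 812689.41774
m₂² = 179015.33694
g₂ = m₄/m₂² − 3 = 4.53978 − 3 ≈ 1.5398

1.5398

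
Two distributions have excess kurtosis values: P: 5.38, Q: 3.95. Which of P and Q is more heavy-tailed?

Higher excess kurtosis ⇒ heavier tails relative to the normal distribution.
5.38 vs 3.95: the larger is 5.38, so P has heavier tails.

P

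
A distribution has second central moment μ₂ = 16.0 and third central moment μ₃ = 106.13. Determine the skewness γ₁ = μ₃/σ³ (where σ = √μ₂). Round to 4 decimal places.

σ = √μ₂ = √16.0 = 4.00000
σ³ = μ₂^(3/2) = 64.00000
γ₁ = μ₃/σ³ = 106.13 / 64.00000 ≈ 1.6583

1.6583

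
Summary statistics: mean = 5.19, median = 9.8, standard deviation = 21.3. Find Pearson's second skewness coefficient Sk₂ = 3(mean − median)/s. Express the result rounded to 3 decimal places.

Sk₂ = 3(5.19 − 9.8) / 21.3 = 3 × -4.6100 / 21.3
    = -13.8300 / 21.3 ≈ -0.649

-0.649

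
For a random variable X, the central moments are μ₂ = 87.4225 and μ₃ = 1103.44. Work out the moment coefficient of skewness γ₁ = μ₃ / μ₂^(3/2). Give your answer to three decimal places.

1.350

σ = √μ₂ = √87.4225 = 9.35000
σ³ = μ₂^(3/2) = 817.40038
γ₁ = μ₃/σ³ = 1103.44 / 817.40038 ≈ 1.350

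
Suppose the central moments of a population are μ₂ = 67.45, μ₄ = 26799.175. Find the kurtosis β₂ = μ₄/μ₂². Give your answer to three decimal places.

5.891

μ₂² = 67.45² = 4549.50250
μ₄/μ₂² = 26799.175 / 4549.50250 = 5.89057
β₂ ≈ 5.891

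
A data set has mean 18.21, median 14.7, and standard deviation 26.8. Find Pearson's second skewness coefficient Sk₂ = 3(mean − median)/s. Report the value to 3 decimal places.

0.393

Sk₂ = 3(18.21 − 14.7) / 26.8 = 3 × 3.5100 / 26.8
    = 10.5300 / 26.8 ≈ 0.393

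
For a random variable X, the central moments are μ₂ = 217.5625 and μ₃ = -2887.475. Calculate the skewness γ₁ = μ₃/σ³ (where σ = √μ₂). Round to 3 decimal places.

σ = √μ₂ = √217.5625 = 14.75000
σ³ = μ₂^(3/2) = 3209.04688
γ₁ = μ₃/σ³ = -2887.475 / 3209.04688 ≈ -0.900

-0.900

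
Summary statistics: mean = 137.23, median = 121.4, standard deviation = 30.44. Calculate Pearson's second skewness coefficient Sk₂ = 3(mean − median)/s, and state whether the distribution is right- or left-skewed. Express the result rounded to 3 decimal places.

Sk₂ = 3(137.23 − 121.4) / 30.44 = 3 × 15.8300 / 30.44
    = 47.4900 / 30.44 ≈ 1.560
Sk₂ > 0 ⇒ mean > median ⇒ right-skewed (positive skew).

1.560, right-skewed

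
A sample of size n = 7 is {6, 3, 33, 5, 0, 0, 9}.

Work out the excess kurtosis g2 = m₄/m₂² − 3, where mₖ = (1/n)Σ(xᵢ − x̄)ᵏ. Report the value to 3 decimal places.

1.459

x̄ = 8.0000
Σ(xᵢ − x̄)² = 792.0000 ⇒ m₂ = 113.14286
Σ(xᵢ − x̄)⁴ = 399540.0000 ⇒ m₄ = 57077.14286
m₂² = 12801.30612
g2 = m₄/m₂² − 3 = 4.45870 − 3 ≈ 1.459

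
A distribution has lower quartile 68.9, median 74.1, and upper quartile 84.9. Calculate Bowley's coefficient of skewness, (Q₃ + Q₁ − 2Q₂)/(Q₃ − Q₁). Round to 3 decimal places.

0.350

numerator: Q₃ + Q₁ − 2Q₂ = 84.9 + 68.9 − 2×74.1 = 5.6000
denominator: Q₃ − Q₁ = 84.9 − 68.9 = 16.0000
Bowley skewness = 5.6000 / 16.0000 ≈ 0.350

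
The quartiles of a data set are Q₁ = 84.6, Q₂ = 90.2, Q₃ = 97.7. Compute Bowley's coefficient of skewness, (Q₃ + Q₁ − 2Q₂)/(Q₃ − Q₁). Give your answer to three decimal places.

0.145

numerator: Q₃ + Q₁ − 2Q₂ = 97.7 + 84.6 − 2×90.2 = 1.9000
denominator: Q₃ − Q₁ = 97.7 − 84.6 = 13.1000
Bowley skewness = 1.9000 / 13.1000 ≈ 0.145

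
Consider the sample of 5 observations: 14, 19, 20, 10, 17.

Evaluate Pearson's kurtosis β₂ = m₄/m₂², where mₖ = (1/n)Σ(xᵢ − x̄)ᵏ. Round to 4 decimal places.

1.8939

x̄ = 16.0000
Σ(xᵢ − x̄)² = 66.0000 ⇒ m₂ = 13.20000
Σ(xᵢ − x̄)⁴ = 1650.0000 ⇒ m₄ = 330.00000
m₂² = 174.24000
β₂ = m₄/m₂² = 330.00000 / 174.24000 ≈ 1.8939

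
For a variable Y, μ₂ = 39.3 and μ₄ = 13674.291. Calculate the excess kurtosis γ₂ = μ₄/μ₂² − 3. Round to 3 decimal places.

μ₂² = 39.3² = 1544.49000
μ₄/μ₂² = 13674.291 / 1544.49000 = 8.85360
γ₂ = 8.85360 − 3 ≈ 5.854

5.854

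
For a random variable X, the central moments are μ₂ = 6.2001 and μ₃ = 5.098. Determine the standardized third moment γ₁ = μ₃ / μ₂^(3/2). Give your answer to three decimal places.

σ = √μ₂ = √6.2001 = 2.49000
σ³ = μ₂^(3/2) = 15.43825
γ₁ = μ₃/σ³ = 5.098 / 15.43825 ≈ 0.330

0.330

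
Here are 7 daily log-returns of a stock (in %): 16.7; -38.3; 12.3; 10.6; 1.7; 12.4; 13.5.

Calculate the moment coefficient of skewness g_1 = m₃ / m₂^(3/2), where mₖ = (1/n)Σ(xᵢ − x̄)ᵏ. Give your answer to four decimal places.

x̄ = (16.7 - 38.3 + 12.3 + 10.6 + 1.7 + 12.4 + 13.5) / 7 = 4.1286
deviations (xᵢ − x̄): 12.5714, -42.4286, 8.1714, 6.4714, -2.4286, 8.2714, 9.3714
Σ(xᵢ − x̄)² = 2229.0143 ⇒ m₂ = 2229.0143/7 = 318.43061
Σ(xᵢ − x̄)³ = -72201.1665 ⇒ m₃ = -72201.1665/7 = -10314.45236
m₂^(3/2) = 318.43061^(1.5) = 5682.27460
g_1 = m₃ / m₂^(3/2) = -10314.45236 / 5682.27460 ≈ -1.8152

-1.8152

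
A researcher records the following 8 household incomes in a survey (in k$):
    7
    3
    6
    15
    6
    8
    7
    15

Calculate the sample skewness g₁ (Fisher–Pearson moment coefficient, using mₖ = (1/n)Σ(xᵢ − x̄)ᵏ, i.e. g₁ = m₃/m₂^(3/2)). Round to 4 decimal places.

x̄ = (7 + 3 + 6 + 15 + 6 + 8 + 7 + 15) / 8 = 8.3750
deviations (xᵢ − x̄): -1.3750, -5.3750, -2.3750, 6.6250, -2.3750, -0.3750, -1.3750, 6.6250
Σ(xᵢ − x̄)² = 131.8750 ⇒ m₂ = 131.8750/8 = 16.48438
Σ(xᵢ − x̄)³ = 394.2188 ⇒ m₃ = 394.2188/8 = 49.27734
m₂^(3/2) = 16.48438^(1.5) = 66.92814
g₁ = m₃ / m₂^(3/2) = 49.27734 / 66.92814 ≈ 0.7363

0.7363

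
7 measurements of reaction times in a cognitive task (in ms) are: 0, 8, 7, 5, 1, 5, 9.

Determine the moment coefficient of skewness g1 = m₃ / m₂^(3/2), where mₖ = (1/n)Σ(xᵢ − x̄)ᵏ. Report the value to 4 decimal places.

x̄ = (0 + 8 + 7 + 5 + 1 + 5 + 9) / 7 = 5.0000
deviations (xᵢ − x̄): -5.0000, 3.0000, 2.0000, 0.0000, -4.0000, 0.0000, 4.0000
Σ(xᵢ − x̄)² = 70.0000 ⇒ m₂ = 70.0000/7 = 10.00000
Σ(xᵢ − x̄)³ = -90.0000 ⇒ m₃ = -90.0000/7 = -12.85714
m₂^(3/2) = 10.00000^(1.5) = 31.62278
g1 = m₃ / m₂^(3/2) = -12.85714 / 31.62278 ≈ -0.4066

-0.4066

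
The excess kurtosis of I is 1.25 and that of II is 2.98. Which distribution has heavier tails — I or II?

Higher excess kurtosis ⇒ heavier tails relative to the normal distribution.
1.25 vs 2.98: the larger is 2.98, so II has heavier tails.

II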